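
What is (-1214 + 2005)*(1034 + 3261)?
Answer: 3397345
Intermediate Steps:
(-1214 + 2005)*(1034 + 3261) = 791*4295 = 3397345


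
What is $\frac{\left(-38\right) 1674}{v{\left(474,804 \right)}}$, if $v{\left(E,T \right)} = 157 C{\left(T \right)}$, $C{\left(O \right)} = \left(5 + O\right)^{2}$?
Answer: $- \frac{63612}{102753517} \approx -0.00061907$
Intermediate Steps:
$v{\left(E,T \right)} = 157 \left(5 + T\right)^{2}$
$\frac{\left(-38\right) 1674}{v{\left(474,804 \right)}} = \frac{\left(-38\right) 1674}{157 \left(5 + 804\right)^{2}} = - \frac{63612}{157 \cdot 809^{2}} = - \frac{63612}{157 \cdot 654481} = - \frac{63612}{102753517}$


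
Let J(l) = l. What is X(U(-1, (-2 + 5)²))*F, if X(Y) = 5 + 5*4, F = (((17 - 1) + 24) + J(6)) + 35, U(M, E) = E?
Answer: 2025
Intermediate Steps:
F = 81 (F = (((17 - 1) + 24) + 6) + 35 = ((16 + 24) + 6) + 35 = (40 + 6) + 35 = 46 + 35 = 81)
X(Y) = 25 (X(Y) = 5 + 20 = 25)
X(U(-1, (-2 + 5)²))*F = 25*81 = 2025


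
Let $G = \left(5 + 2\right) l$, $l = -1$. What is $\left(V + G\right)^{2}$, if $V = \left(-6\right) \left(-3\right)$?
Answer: $121$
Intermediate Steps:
$V = 18$
$G = -7$ ($G = \left(5 + 2\right) \left(-1\right) = 7 \left(-1\right) = -7$)
$\left(V + G\right)^{2} = \left(18 - 7\right)^{2} = 11^{2} = 121$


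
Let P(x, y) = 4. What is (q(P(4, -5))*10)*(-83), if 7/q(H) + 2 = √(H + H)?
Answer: -2905 - 2905*√2 ≈ -7013.3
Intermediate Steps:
q(H) = 7/(-2 + √2*√H) (q(H) = 7/(-2 + √(H + H)) = 7/(-2 + √(2*H)) = 7/(-2 + √2*√H))
(q(P(4, -5))*10)*(-83) = ((7/(-2 + √2*√4))*10)*(-83) = ((7/(-2 + √2*2))*10)*(-83) = ((7/(-2 + 2*√2))*10)*(-83) = (70/(-2 + 2*√2))*(-83) = -5810/(-2 + 2*√2)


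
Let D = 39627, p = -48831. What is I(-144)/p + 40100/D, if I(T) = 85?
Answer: 651584935/645008679 ≈ 1.0102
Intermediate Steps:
I(-144)/p + 40100/D = 85/(-48831) + 40100/39627 = 85*(-1/48831) + 40100*(1/39627) = -85/48831 + 40100/39627 = 651584935/645008679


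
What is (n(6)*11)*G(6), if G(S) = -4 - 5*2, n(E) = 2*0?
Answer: 0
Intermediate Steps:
n(E) = 0
G(S) = -14 (G(S) = -4 - 10 = -14)
(n(6)*11)*G(6) = (0*11)*(-14) = 0*(-14) = 0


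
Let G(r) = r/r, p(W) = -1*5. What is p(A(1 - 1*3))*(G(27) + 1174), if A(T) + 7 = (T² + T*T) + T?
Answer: -5875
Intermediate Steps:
A(T) = -7 + T + 2*T² (A(T) = -7 + ((T² + T*T) + T) = -7 + ((T² + T²) + T) = -7 + (2*T² + T) = -7 + (T + 2*T²) = -7 + T + 2*T²)
p(W) = -5
G(r) = 1
p(A(1 - 1*3))*(G(27) + 1174) = -5*(1 + 1174) = -5*1175 = -5875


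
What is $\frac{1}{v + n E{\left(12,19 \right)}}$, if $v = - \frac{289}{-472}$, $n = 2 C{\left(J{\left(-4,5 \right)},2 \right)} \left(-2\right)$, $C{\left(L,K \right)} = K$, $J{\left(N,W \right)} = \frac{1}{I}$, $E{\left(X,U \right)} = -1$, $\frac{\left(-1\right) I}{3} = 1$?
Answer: $\frac{472}{4065} \approx 0.11611$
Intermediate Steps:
$I = -3$ ($I = \left(-3\right) 1 = -3$)
$J{\left(N,W \right)} = - \frac{1}{3}$ ($J{\left(N,W \right)} = \frac{1}{-3} = - \frac{1}{3}$)
$n = -8$ ($n = 2 \cdot 2 \left(-2\right) = 4 \left(-2\right) = -8$)
$v = \frac{289}{472}$ ($v = \left(-289\right) \left(- \frac{1}{472}\right) = \frac{289}{472} \approx 0.61229$)
$\frac{1}{v + n E{\left(12,19 \right)}} = \frac{1}{\frac{289}{472} - -8} = \frac{1}{\frac{289}{472} + 8} = \frac{1}{\frac{4065}{472}} = \frac{472}{4065}$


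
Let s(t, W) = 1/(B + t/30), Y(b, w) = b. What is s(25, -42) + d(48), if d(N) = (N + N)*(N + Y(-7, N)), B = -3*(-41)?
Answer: 2924454/743 ≈ 3936.0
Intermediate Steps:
B = 123
d(N) = 2*N*(-7 + N) (d(N) = (N + N)*(N - 7) = (2*N)*(-7 + N) = 2*N*(-7 + N))
s(t, W) = 1/(123 + t/30)
s(25, -42) + d(48) = 30/(3690 + 25) + 2*48*(-7 + 48) = 30/3715 + 2*48*41 = 30*(1/3715) + 3936 = 6/743 + 3936 = 2924454/743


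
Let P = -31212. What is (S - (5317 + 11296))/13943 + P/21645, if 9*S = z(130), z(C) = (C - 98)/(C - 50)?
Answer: -794776339/301796235 ≈ -2.6335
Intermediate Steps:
z(C) = (-98 + C)/(-50 + C)
S = 2/45 (S = ((-98 + 130)/(-50 + 130))/9 = (32/80)/9 = ((1/80)*32)/9 = (⅑)*(⅖) = 2/45 ≈ 0.044444)
(S - (5317 + 11296))/13943 + P/21645 = (2/45 - (5317 + 11296))/13943 - 31212/21645 = (2/45 - 1*16613)*(1/13943) - 31212*1/21645 = (2/45 - 16613)*(1/13943) - 3468/2405 = -747583/45*1/13943 - 3468/2405 = -747583/627435 - 3468/2405 = -794776339/301796235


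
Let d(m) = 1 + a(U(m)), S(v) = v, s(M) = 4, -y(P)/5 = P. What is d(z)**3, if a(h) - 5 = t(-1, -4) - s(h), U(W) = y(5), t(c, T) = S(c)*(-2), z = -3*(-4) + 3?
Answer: 64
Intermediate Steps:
y(P) = -5*P
z = 15 (z = 12 + 3 = 15)
t(c, T) = -2*c (t(c, T) = c*(-2) = -2*c)
U(W) = -25 (U(W) = -5*5 = -25)
a(h) = 3 (a(h) = 5 + (-2*(-1) - 1*4) = 5 + (2 - 4) = 5 - 2 = 3)
d(m) = 4 (d(m) = 1 + 3 = 4)
d(z)**3 = 4**3 = 64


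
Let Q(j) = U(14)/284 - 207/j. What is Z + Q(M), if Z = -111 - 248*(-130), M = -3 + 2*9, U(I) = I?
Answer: 22801827/710 ≈ 32115.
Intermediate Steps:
M = 15 (M = -3 + 18 = 15)
Q(j) = 7/142 - 207/j (Q(j) = 14/284 - 207/j = 14*(1/284) - 207/j = 7/142 - 207/j)
Z = 32129 (Z = -111 + 32240 = 32129)
Z + Q(M) = 32129 + (7/142 - 207/15) = 32129 + (7/142 - 207*1/15) = 32129 + (7/142 - 69/5) = 32129 - 9763/710 = 22801827/710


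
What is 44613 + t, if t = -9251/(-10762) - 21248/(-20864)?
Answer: 78263686683/1754206 ≈ 44615.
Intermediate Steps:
t = 3294405/1754206 (t = -9251*(-1/10762) - 21248*(-1/20864) = 9251/10762 + 166/163 = 3294405/1754206 ≈ 1.8780)
44613 + t = 44613 + 3294405/1754206 = 78263686683/1754206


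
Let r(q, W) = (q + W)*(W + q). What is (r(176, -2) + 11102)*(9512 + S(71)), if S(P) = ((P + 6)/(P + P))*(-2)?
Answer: 27941528950/71 ≈ 3.9354e+8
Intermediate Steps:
r(q, W) = (W + q)² (r(q, W) = (W + q)*(W + q) = (W + q)²)
S(P) = -(6 + P)/P (S(P) = ((6 + P)/((2*P)))*(-2) = ((6 + P)*(1/(2*P)))*(-2) = ((6 + P)/(2*P))*(-2) = -(6 + P)/P)
(r(176, -2) + 11102)*(9512 + S(71)) = ((-2 + 176)² + 11102)*(9512 + (-6 - 1*71)/71) = (174² + 11102)*(9512 + (-6 - 71)/71) = (30276 + 11102)*(9512 + (1/71)*(-77)) = 41378*(9512 - 77/71) = 41378*(675275/71) = 27941528950/71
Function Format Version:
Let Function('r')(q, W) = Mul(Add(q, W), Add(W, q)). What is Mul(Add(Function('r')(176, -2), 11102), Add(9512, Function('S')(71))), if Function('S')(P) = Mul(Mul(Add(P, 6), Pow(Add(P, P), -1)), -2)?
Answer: Rational(27941528950, 71) ≈ 3.9354e+8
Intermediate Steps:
Function('r')(q, W) = Pow(Add(W, q), 2) (Function('r')(q, W) = Mul(Add(W, q), Add(W, q)) = Pow(Add(W, q), 2))
Function('S')(P) = Mul(-1, Pow(P, -1), Add(6, P)) (Function('S')(P) = Mul(Mul(Add(6, P), Pow(Mul(2, P), -1)), -2) = Mul(Mul(Add(6, P), Mul(Rational(1, 2), Pow(P, -1))), -2) = Mul(Mul(Rational(1, 2), Pow(P, -1), Add(6, P)), -2) = Mul(-1, Pow(P, -1), Add(6, P)))
Mul(Add(Function('r')(176, -2), 11102), Add(9512, Function('S')(71))) = Mul(Add(Pow(Add(-2, 176), 2), 11102), Add(9512, Mul(Pow(71, -1), Add(-6, Mul(-1, 71))))) = Mul(Add(Pow(174, 2), 11102), Add(9512, Mul(Rational(1, 71), Add(-6, -71)))) = Mul(Add(30276, 11102), Add(9512, Mul(Rational(1, 71), -77))) = Mul(41378, Add(9512, Rational(-77, 71))) = Mul(41378, Rational(675275, 71)) = Rational(27941528950, 71)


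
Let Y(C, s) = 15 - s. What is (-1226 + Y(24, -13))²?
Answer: 1435204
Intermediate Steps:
(-1226 + Y(24, -13))² = (-1226 + (15 - 1*(-13)))² = (-1226 + (15 + 13))² = (-1226 + 28)² = (-1198)² = 1435204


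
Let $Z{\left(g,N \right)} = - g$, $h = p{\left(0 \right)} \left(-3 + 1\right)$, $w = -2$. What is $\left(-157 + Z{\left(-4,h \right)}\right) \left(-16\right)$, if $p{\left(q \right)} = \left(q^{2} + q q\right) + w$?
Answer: $2448$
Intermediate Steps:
$p{\left(q \right)} = -2 + 2 q^{2}$ ($p{\left(q \right)} = \left(q^{2} + q q\right) - 2 = \left(q^{2} + q^{2}\right) - 2 = 2 q^{2} - 2 = -2 + 2 q^{2}$)
$h = 4$ ($h = \left(-2 + 2 \cdot 0^{2}\right) \left(-3 + 1\right) = \left(-2 + 2 \cdot 0\right) \left(-2\right) = \left(-2 + 0\right) \left(-2\right) = \left(-2\right) \left(-2\right) = 4$)
$\left(-157 + Z{\left(-4,h \right)}\right) \left(-16\right) = \left(-157 - -4\right) \left(-16\right) = \left(-157 + 4\right) \left(-16\right) = \left(-153\right) \left(-16\right) = 2448$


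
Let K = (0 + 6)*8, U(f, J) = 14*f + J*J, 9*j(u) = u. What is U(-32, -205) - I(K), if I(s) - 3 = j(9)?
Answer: 41573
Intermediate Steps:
j(u) = u/9
U(f, J) = J² + 14*f (U(f, J) = 14*f + J² = J² + 14*f)
K = 48 (K = 6*8 = 48)
I(s) = 4 (I(s) = 3 + (⅑)*9 = 3 + 1 = 4)
U(-32, -205) - I(K) = ((-205)² + 14*(-32)) - 1*4 = (42025 - 448) - 4 = 41577 - 4 = 41573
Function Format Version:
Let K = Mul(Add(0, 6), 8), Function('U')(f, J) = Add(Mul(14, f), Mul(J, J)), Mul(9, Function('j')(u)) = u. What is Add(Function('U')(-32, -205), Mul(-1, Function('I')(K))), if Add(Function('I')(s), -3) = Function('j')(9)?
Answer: 41573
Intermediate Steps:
Function('j')(u) = Mul(Rational(1, 9), u)
Function('U')(f, J) = Add(Pow(J, 2), Mul(14, f)) (Function('U')(f, J) = Add(Mul(14, f), Pow(J, 2)) = Add(Pow(J, 2), Mul(14, f)))
K = 48 (K = Mul(6, 8) = 48)
Function('I')(s) = 4 (Function('I')(s) = Add(3, Mul(Rational(1, 9), 9)) = Add(3, 1) = 4)
Add(Function('U')(-32, -205), Mul(-1, Function('I')(K))) = Add(Add(Pow(-205, 2), Mul(14, -32)), Mul(-1, 4)) = Add(Add(42025, -448), -4) = Add(41577, -4) = 41573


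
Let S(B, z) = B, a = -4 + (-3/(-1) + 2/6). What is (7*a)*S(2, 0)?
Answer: -28/3 ≈ -9.3333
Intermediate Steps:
a = -⅔ (a = -4 + (-3*(-1) + 2*(⅙)) = -4 + (3 + ⅓) = -4 + 10/3 = -⅔ ≈ -0.66667)
(7*a)*S(2, 0) = (7*(-⅔))*2 = -14/3*2 = -28/3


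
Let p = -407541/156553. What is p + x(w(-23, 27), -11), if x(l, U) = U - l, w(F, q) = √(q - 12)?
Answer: -125272/9209 - √15 ≈ -17.476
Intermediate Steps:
w(F, q) = √(-12 + q)
p = -23973/9209 (p = -407541*1/156553 = -23973/9209 ≈ -2.6032)
p + x(w(-23, 27), -11) = -23973/9209 + (-11 - √(-12 + 27)) = -23973/9209 + (-11 - √15) = -125272/9209 - √15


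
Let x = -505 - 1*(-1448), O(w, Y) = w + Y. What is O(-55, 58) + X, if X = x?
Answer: 946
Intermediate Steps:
O(w, Y) = Y + w
x = 943 (x = -505 + 1448 = 943)
X = 943
O(-55, 58) + X = (58 - 55) + 943 = 3 + 943 = 946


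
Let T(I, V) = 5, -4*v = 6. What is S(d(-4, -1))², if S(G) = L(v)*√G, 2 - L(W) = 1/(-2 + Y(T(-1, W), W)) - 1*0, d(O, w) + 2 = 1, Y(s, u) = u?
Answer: -256/49 ≈ -5.2245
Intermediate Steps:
v = -3/2 (v = -¼*6 = -3/2 ≈ -1.5000)
d(O, w) = -1 (d(O, w) = -2 + 1 = -1)
L(W) = 2 - 1/(-2 + W) (L(W) = 2 - (1/(-2 + W) - 1*0) = 2 - (1/(-2 + W) + 0) = 2 - 1/(-2 + W))
S(G) = 16*√G/7 (S(G) = ((-5 + 2*(-3/2))/(-2 - 3/2))*√G = ((-5 - 3)/(-7/2))*√G = (-2/7*(-8))*√G = 16*√G/7)
S(d(-4, -1))² = (16*√(-1)/7)² = (16*I/7)² = -256/49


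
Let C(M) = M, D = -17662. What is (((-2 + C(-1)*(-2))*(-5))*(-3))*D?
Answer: 0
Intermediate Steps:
(((-2 + C(-1)*(-2))*(-5))*(-3))*D = (((-2 - 1*(-2))*(-5))*(-3))*(-17662) = (((-2 + 2)*(-5))*(-3))*(-17662) = ((0*(-5))*(-3))*(-17662) = (0*(-3))*(-17662) = 0*(-17662) = 0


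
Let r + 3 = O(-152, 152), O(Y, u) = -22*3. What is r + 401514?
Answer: 401445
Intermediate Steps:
O(Y, u) = -66
r = -69 (r = -3 - 66 = -69)
r + 401514 = -69 + 401514 = 401445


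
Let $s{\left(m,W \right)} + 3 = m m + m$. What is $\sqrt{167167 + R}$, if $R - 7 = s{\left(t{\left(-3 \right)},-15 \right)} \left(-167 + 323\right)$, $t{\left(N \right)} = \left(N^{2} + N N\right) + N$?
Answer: $\sqrt{204146} \approx 451.83$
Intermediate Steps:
$t{\left(N \right)} = N + 2 N^{2}$ ($t{\left(N \right)} = \left(N^{2} + N^{2}\right) + N = 2 N^{2} + N = N + 2 N^{2}$)
$s{\left(m,W \right)} = -3 + m + m^{2}$ ($s{\left(m,W \right)} = -3 + \left(m m + m\right) = -3 + \left(m^{2} + m\right) = -3 + \left(m + m^{2}\right) = -3 + m + m^{2}$)
$R = 36979$ ($R = 7 + \left(-3 - 3 \left(1 + 2 \left(-3\right)\right) + \left(- 3 \left(1 + 2 \left(-3\right)\right)\right)^{2}\right) \left(-167 + 323\right) = 7 + \left(-3 - 3 \left(1 - 6\right) + \left(- 3 \left(1 - 6\right)\right)^{2}\right) 156 = 7 + \left(-3 - -15 + \left(\left(-3\right) \left(-5\right)\right)^{2}\right) 156 = 7 + \left(-3 + 15 + 15^{2}\right) 156 = 7 + \left(-3 + 15 + 225\right) 156 = 7 + 237 \cdot 156 = 7 + 36972 = 36979$)
$\sqrt{167167 + R} = \sqrt{167167 + 36979} = \sqrt{204146}$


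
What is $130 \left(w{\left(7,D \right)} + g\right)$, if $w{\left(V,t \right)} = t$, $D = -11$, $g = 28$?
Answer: $2210$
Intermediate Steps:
$130 \left(w{\left(7,D \right)} + g\right) = 130 \left(-11 + 28\right) = 130 \cdot 17 = 2210$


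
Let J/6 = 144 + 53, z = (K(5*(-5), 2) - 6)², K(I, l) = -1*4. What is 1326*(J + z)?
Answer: 1699932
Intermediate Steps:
K(I, l) = -4
z = 100 (z = (-4 - 6)² = (-10)² = 100)
J = 1182 (J = 6*(144 + 53) = 6*197 = 1182)
1326*(J + z) = 1326*(1182 + 100) = 1326*1282 = 1699932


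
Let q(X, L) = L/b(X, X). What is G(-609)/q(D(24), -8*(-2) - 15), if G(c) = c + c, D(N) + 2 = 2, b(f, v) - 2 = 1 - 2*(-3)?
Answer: -10962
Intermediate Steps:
b(f, v) = 9 (b(f, v) = 2 + (1 - 2*(-3)) = 2 + (1 + 6) = 2 + 7 = 9)
D(N) = 0 (D(N) = -2 + 2 = 0)
G(c) = 2*c
q(X, L) = L/9
G(-609)/q(D(24), -8*(-2) - 15) = (2*(-609))/(((-8*(-2) - 15)/9)) = -1218*9/(16 - 15) = -1218/((⅑)*1) = -1218/⅑ = -1218*9 = -10962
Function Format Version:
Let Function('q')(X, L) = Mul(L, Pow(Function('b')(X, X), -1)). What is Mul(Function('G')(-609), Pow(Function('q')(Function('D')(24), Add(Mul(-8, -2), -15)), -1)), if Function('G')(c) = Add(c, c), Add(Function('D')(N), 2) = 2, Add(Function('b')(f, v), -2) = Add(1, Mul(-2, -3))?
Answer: -10962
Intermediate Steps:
Function('b')(f, v) = 9 (Function('b')(f, v) = Add(2, Add(1, Mul(-2, -3))) = Add(2, Add(1, 6)) = Add(2, 7) = 9)
Function('D')(N) = 0 (Function('D')(N) = Add(-2, 2) = 0)
Function('G')(c) = Mul(2, c)
Function('q')(X, L) = Mul(Rational(1, 9), L) (Function('q')(X, L) = Mul(L, Pow(9, -1)) = Mul(L, Rational(1, 9)) = Mul(Rational(1, 9), L))
Mul(Function('G')(-609), Pow(Function('q')(Function('D')(24), Add(Mul(-8, -2), -15)), -1)) = Mul(Mul(2, -609), Pow(Mul(Rational(1, 9), Add(Mul(-8, -2), -15)), -1)) = Mul(-1218, Pow(Mul(Rational(1, 9), Add(16, -15)), -1)) = Mul(-1218, Pow(Mul(Rational(1, 9), 1), -1)) = Mul(-1218, Pow(Rational(1, 9), -1)) = Mul(-1218, 9) = -10962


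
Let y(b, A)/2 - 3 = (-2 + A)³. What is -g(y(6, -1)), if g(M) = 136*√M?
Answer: -544*I*√3 ≈ -942.24*I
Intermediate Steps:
y(b, A) = 6 + 2*(-2 + A)³
-g(y(6, -1)) = -136*√(6 + 2*(-2 - 1)³) = -136*√(6 + 2*(-3)³) = -136*√(6 + 2*(-27)) = -136*√(6 - 54) = -136*√(-48) = -136*4*I*√3 = -544*I*√3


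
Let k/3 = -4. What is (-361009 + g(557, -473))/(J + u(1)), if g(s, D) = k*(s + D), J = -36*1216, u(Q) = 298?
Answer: 362017/43478 ≈ 8.3264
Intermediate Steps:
J = -43776
k = -12 (k = 3*(-4) = -12)
g(s, D) = -12*D - 12*s (g(s, D) = -12*(s + D) = -12*(D + s) = -12*D - 12*s)
(-361009 + g(557, -473))/(J + u(1)) = (-361009 + (-12*(-473) - 12*557))/(-43776 + 298) = (-361009 + (5676 - 6684))/(-43478) = (-361009 - 1008)*(-1/43478) = -362017*(-1/43478) = 362017/43478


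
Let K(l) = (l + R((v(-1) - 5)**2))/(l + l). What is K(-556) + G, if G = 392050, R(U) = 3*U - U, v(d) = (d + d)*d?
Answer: 217980069/556 ≈ 3.9205e+5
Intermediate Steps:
v(d) = 2*d**2 (v(d) = (2*d)*d = 2*d**2)
R(U) = 2*U
K(l) = (18 + l)/(2*l) (K(l) = (l + 2*(2*(-1)**2 - 5)**2)/(l + l) = (l + 2*(2*1 - 5)**2)/((2*l)) = (l + 2*(2 - 5)**2)*(1/(2*l)) = (l + 2*(-3)**2)*(1/(2*l)) = (l + 2*9)*(1/(2*l)) = (l + 18)*(1/(2*l)) = (18 + l)*(1/(2*l)) = (18 + l)/(2*l))
K(-556) + G = (1/2)*(18 - 556)/(-556) + 392050 = (1/2)*(-1/556)*(-538) + 392050 = 269/556 + 392050 = 217980069/556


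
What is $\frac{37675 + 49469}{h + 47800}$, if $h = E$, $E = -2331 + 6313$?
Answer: $\frac{43572}{25891} \approx 1.6829$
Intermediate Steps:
$E = 3982$
$h = 3982$
$\frac{37675 + 49469}{h + 47800} = \frac{37675 + 49469}{3982 + 47800} = \frac{87144}{51782} = 87144 \cdot \frac{1}{51782} = \frac{43572}{25891}$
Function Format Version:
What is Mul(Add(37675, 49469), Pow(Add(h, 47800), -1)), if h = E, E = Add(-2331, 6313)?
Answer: Rational(43572, 25891) ≈ 1.6829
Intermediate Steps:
E = 3982
h = 3982
Mul(Add(37675, 49469), Pow(Add(h, 47800), -1)) = Mul(Add(37675, 49469), Pow(Add(3982, 47800), -1)) = Mul(87144, Pow(51782, -1)) = Mul(87144, Rational(1, 51782)) = Rational(43572, 25891)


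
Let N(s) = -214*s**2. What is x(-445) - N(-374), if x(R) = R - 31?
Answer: 29932988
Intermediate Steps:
x(R) = -31 + R
x(-445) - N(-374) = (-31 - 445) - (-214)*(-374)**2 = -476 - (-214)*139876 = -476 - 1*(-29933464) = -476 + 29933464 = 29932988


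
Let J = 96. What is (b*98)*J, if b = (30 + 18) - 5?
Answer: 404544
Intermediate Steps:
b = 43 (b = 48 - 5 = 43)
(b*98)*J = (43*98)*96 = 4214*96 = 404544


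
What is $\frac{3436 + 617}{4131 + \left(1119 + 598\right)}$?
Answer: $\frac{4053}{5848} \approx 0.69306$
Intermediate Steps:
$\frac{3436 + 617}{4131 + \left(1119 + 598\right)} = \frac{4053}{4131 + 1717} = \frac{4053}{5848}$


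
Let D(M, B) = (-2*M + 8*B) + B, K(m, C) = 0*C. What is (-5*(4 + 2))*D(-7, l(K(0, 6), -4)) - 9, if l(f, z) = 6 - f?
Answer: -2049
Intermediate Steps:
K(m, C) = 0
D(M, B) = -2*M + 9*B
(-5*(4 + 2))*D(-7, l(K(0, 6), -4)) - 9 = (-5*(4 + 2))*(-2*(-7) + 9*(6 - 1*0)) - 9 = (-5*6)*(14 + 9*(6 + 0)) - 9 = -30*(14 + 9*6) - 9 = -30*(14 + 54) - 9 = -30*68 - 9 = -2040 - 9 = -2049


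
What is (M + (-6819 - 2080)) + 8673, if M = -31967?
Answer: -32193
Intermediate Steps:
(M + (-6819 - 2080)) + 8673 = (-31967 + (-6819 - 2080)) + 8673 = (-31967 - 8899) + 8673 = -40866 + 8673 = -32193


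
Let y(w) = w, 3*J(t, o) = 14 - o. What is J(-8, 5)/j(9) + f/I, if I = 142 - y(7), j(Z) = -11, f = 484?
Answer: 4919/1485 ≈ 3.3125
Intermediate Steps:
J(t, o) = 14/3 - o/3 (J(t, o) = (14 - o)/3 = 14/3 - o/3)
I = 135 (I = 142 - 1*7 = 142 - 7 = 135)
J(-8, 5)/j(9) + f/I = (14/3 - ⅓*5)/(-11) + 484/135 = (14/3 - 5/3)*(-1/11) + 484*(1/135) = 3*(-1/11) + 484/135 = -3/11 + 484/135 = 4919/1485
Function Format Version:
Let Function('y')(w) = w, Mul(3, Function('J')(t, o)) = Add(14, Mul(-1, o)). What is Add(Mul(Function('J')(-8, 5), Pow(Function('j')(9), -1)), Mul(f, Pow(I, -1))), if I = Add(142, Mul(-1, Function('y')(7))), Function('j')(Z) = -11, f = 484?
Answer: Rational(4919, 1485) ≈ 3.3125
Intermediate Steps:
Function('J')(t, o) = Add(Rational(14, 3), Mul(Rational(-1, 3), o)) (Function('J')(t, o) = Mul(Rational(1, 3), Add(14, Mul(-1, o))) = Add(Rational(14, 3), Mul(Rational(-1, 3), o)))
I = 135 (I = Add(142, Mul(-1, 7)) = Add(142, -7) = 135)
Add(Mul(Function('J')(-8, 5), Pow(Function('j')(9), -1)), Mul(f, Pow(I, -1))) = Add(Mul(Add(Rational(14, 3), Mul(Rational(-1, 3), 5)), Pow(-11, -1)), Mul(484, Pow(135, -1))) = Add(Mul(Add(Rational(14, 3), Rational(-5, 3)), Rational(-1, 11)), Mul(484, Rational(1, 135))) = Add(Mul(3, Rational(-1, 11)), Rational(484, 135)) = Add(Rational(-3, 11), Rational(484, 135)) = Rational(4919, 1485)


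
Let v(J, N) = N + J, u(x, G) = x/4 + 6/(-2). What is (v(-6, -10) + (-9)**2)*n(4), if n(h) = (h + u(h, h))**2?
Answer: 260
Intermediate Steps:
u(x, G) = -3 + x/4 (u(x, G) = x*(1/4) + 6*(-1/2) = x/4 - 3 = -3 + x/4)
v(J, N) = J + N
n(h) = (-3 + 5*h/4)**2 (n(h) = (h + (-3 + h/4))**2 = (-3 + 5*h/4)**2)
(v(-6, -10) + (-9)**2)*n(4) = ((-6 - 10) + (-9)**2)*((-12 + 5*4)**2/16) = (-16 + 81)*((-12 + 20)**2/16) = 65*((1/16)*8**2) = 65*((1/16)*64) = 65*4 = 260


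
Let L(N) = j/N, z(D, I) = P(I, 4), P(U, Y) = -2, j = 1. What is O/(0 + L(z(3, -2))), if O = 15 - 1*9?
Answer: -12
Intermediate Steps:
z(D, I) = -2
L(N) = 1/N
O = 6 (O = 15 - 9 = 6)
O/(0 + L(z(3, -2))) = 6/(0 + 1/(-2)) = 6/(0 - ½) = 6/(-½) = -2*6 = -12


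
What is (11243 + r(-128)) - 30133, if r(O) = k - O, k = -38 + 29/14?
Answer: -263171/14 ≈ -18798.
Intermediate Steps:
k = -503/14 (k = -38 + 29*(1/14) = -38 + 29/14 = -503/14 ≈ -35.929)
r(O) = -503/14 - O
(11243 + r(-128)) - 30133 = (11243 + (-503/14 - 1*(-128))) - 30133 = (11243 + (-503/14 + 128)) - 30133 = (11243 + 1289/14) - 30133 = 158691/14 - 30133 = -263171/14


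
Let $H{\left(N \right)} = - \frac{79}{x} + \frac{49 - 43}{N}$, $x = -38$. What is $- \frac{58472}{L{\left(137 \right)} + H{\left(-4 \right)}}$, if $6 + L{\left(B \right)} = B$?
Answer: $- \frac{277742}{625} \approx -444.39$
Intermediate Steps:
$L{\left(B \right)} = -6 + B$
$H{\left(N \right)} = \frac{79}{38} + \frac{6}{N}$ ($H{\left(N \right)} = - \frac{79}{-38} + \frac{49 - 43}{N} = \left(-79\right) \left(- \frac{1}{38}\right) + \frac{49 - 43}{N} = \frac{79}{38} + \frac{6}{N}$)
$- \frac{58472}{L{\left(137 \right)} + H{\left(-4 \right)}} = - \frac{58472}{\left(-6 + 137\right) + \left(\frac{79}{38} + \frac{6}{-4}\right)} = - \frac{58472}{131 + \left(\frac{79}{38} + 6 \left(- \frac{1}{4}\right)\right)} = - \frac{58472}{131 + \left(\frac{79}{38} - \frac{3}{2}\right)} = - \frac{58472}{131 + \frac{11}{19}} = - \frac{58472}{\frac{2500}{19}} = \left(-58472\right) \frac{19}{2500} = - \frac{277742}{625}$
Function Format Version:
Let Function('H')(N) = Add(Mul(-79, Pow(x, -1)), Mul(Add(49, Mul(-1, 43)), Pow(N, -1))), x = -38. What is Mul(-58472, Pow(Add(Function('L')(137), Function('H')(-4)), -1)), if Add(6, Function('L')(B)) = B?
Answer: Rational(-277742, 625) ≈ -444.39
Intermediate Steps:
Function('L')(B) = Add(-6, B)
Function('H')(N) = Add(Rational(79, 38), Mul(6, Pow(N, -1))) (Function('H')(N) = Add(Mul(-79, Pow(-38, -1)), Mul(Add(49, Mul(-1, 43)), Pow(N, -1))) = Add(Mul(-79, Rational(-1, 38)), Mul(Add(49, -43), Pow(N, -1))) = Add(Rational(79, 38), Mul(6, Pow(N, -1))))
Mul(-58472, Pow(Add(Function('L')(137), Function('H')(-4)), -1)) = Mul(-58472, Pow(Add(Add(-6, 137), Add(Rational(79, 38), Mul(6, Pow(-4, -1)))), -1)) = Mul(-58472, Pow(Add(131, Add(Rational(79, 38), Mul(6, Rational(-1, 4)))), -1)) = Mul(-58472, Pow(Add(131, Add(Rational(79, 38), Rational(-3, 2))), -1)) = Mul(-58472, Pow(Add(131, Rational(11, 19)), -1)) = Mul(-58472, Pow(Rational(2500, 19), -1)) = Mul(-58472, Rational(19, 2500)) = Rational(-277742, 625)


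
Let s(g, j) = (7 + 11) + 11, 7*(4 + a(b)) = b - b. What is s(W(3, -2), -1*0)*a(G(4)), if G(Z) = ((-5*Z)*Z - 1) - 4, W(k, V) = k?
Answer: -116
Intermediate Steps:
G(Z) = -5 - 5*Z² (G(Z) = (-5*Z² - 1) - 4 = (-1 - 5*Z²) - 4 = -5 - 5*Z²)
a(b) = -4 (a(b) = -4 + (b - b)/7 = -4 + (⅐)*0 = -4 + 0 = -4)
s(g, j) = 29 (s(g, j) = 18 + 11 = 29)
s(W(3, -2), -1*0)*a(G(4)) = 29*(-4) = -116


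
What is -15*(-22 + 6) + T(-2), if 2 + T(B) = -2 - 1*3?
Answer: 233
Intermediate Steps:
T(B) = -7 (T(B) = -2 + (-2 - 1*3) = -2 + (-2 - 3) = -2 - 5 = -7)
-15*(-22 + 6) + T(-2) = -15*(-22 + 6) - 7 = -15*(-16) - 7 = 240 - 7 = 233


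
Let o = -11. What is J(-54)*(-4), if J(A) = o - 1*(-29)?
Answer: -72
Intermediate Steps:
J(A) = 18 (J(A) = -11 - 1*(-29) = -11 + 29 = 18)
J(-54)*(-4) = 18*(-4) = -72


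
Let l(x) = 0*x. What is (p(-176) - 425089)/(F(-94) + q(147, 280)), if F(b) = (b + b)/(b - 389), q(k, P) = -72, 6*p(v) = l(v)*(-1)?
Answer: 205317987/34588 ≈ 5936.1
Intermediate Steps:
l(x) = 0
p(v) = 0 (p(v) = (0*(-1))/6 = (1/6)*0 = 0)
F(b) = 2*b/(-389 + b) (F(b) = (2*b)/(-389 + b) = 2*b/(-389 + b))
(p(-176) - 425089)/(F(-94) + q(147, 280)) = (0 - 425089)/(2*(-94)/(-389 - 94) - 72) = -425089/(2*(-94)/(-483) - 72) = -425089/(2*(-94)*(-1/483) - 72) = -425089/(188/483 - 72) = -425089/(-34588/483) = -425089*(-483/34588) = 205317987/34588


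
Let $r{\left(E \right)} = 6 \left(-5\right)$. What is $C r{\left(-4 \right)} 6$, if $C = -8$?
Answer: $1440$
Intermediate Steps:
$r{\left(E \right)} = -30$
$C r{\left(-4 \right)} 6 = \left(-8\right) \left(-30\right) 6 = 240 \cdot 6 = 1440$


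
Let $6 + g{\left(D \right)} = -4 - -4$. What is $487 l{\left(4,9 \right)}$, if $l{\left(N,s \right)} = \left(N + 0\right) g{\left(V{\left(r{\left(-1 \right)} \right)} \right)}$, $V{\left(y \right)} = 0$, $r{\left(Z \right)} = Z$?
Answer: $-11688$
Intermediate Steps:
$g{\left(D \right)} = -6$ ($g{\left(D \right)} = -6 - 0 = -6 + \left(-4 + 4\right) = -6 + 0 = -6$)
$l{\left(N,s \right)} = - 6 N$ ($l{\left(N,s \right)} = \left(N + 0\right) \left(-6\right) = N \left(-6\right) = - 6 N$)
$487 l{\left(4,9 \right)} = 487 \left(\left(-6\right) 4\right) = 487 \left(-24\right) = -11688$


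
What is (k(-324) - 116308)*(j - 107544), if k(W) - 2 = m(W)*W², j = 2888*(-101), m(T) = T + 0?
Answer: 13625201288960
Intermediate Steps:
m(T) = T
j = -291688
k(W) = 2 + W³ (k(W) = 2 + W*W² = 2 + W³)
(k(-324) - 116308)*(j - 107544) = ((2 + (-324)³) - 116308)*(-291688 - 107544) = ((2 - 34012224) - 116308)*(-399232) = (-34012222 - 116308)*(-399232) = -34128530*(-399232) = 13625201288960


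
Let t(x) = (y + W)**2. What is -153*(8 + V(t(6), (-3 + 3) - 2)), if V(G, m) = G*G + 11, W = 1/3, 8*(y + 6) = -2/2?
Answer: -6453281345/36864 ≈ -1.7506e+5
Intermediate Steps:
y = -49/8 (y = -6 + (-2/2)/8 = -6 + (-2*1/2)/8 = -6 + (1/8)*(-1) = -6 - 1/8 = -49/8 ≈ -6.1250)
W = 1/3 ≈ 0.33333
t(x) = 19321/576 (t(x) = (-49/8 + 1/3)**2 = (-139/24)**2 = 19321/576)
V(G, m) = 11 + G**2 (V(G, m) = G**2 + 11 = 11 + G**2)
-153*(8 + V(t(6), (-3 + 3) - 2)) = -153*(8 + (11 + (19321/576)**2)) = -153*(8 + (11 + 373301041/331776)) = -153*(8 + 376950577/331776) = -153*379604785/331776 = -6453281345/36864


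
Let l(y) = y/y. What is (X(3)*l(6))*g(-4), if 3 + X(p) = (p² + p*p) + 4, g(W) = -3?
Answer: -57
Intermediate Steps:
l(y) = 1
X(p) = 1 + 2*p² (X(p) = -3 + ((p² + p*p) + 4) = -3 + ((p² + p²) + 4) = -3 + (2*p² + 4) = -3 + (4 + 2*p²) = 1 + 2*p²)
(X(3)*l(6))*g(-4) = ((1 + 2*3²)*1)*(-3) = ((1 + 2*9)*1)*(-3) = ((1 + 18)*1)*(-3) = (19*1)*(-3) = 19*(-3) = -57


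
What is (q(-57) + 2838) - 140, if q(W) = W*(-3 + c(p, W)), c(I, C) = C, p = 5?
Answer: 6118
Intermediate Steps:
q(W) = W*(-3 + W)
(q(-57) + 2838) - 140 = (-57*(-3 - 57) + 2838) - 140 = (-57*(-60) + 2838) - 140 = (3420 + 2838) - 140 = 6258 - 140 = 6118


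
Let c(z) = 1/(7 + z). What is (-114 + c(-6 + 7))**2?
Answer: 829921/64 ≈ 12968.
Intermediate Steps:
(-114 + c(-6 + 7))**2 = (-114 + 1/(7 + (-6 + 7)))**2 = (-114 + 1/(7 + 1))**2 = (-114 + 1/8)**2 = (-911/8)**2 = 829921/64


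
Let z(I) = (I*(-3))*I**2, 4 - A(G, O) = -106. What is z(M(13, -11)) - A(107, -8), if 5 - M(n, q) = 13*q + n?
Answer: -7381235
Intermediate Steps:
A(G, O) = 110 (A(G, O) = 4 - 1*(-106) = 4 + 106 = 110)
M(n, q) = 5 - n - 13*q (M(n, q) = 5 - (13*q + n) = 5 - (n + 13*q) = 5 + (-n - 13*q) = 5 - n - 13*q)
z(I) = -3*I**3 (z(I) = (-3*I)*I**2 = -3*I**3)
z(M(13, -11)) - A(107, -8) = -3*(5 - 1*13 - 13*(-11))**3 - 1*110 = -3*(5 - 13 + 143)**3 - 110 = -3*135**3 - 110 = -3*2460375 - 110 = -7381125 - 110 = -7381235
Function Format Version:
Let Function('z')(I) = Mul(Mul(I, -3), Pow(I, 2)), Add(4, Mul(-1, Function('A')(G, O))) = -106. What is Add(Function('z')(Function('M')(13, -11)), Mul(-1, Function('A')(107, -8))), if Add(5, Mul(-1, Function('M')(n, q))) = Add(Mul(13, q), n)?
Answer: -7381235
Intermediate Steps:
Function('A')(G, O) = 110 (Function('A')(G, O) = Add(4, Mul(-1, -106)) = Add(4, 106) = 110)
Function('M')(n, q) = Add(5, Mul(-1, n), Mul(-13, q)) (Function('M')(n, q) = Add(5, Mul(-1, Add(Mul(13, q), n))) = Add(5, Mul(-1, Add(n, Mul(13, q)))) = Add(5, Add(Mul(-1, n), Mul(-13, q))) = Add(5, Mul(-1, n), Mul(-13, q)))
Function('z')(I) = Mul(-3, Pow(I, 3)) (Function('z')(I) = Mul(Mul(-3, I), Pow(I, 2)) = Mul(-3, Pow(I, 3)))
Add(Function('z')(Function('M')(13, -11)), Mul(-1, Function('A')(107, -8))) = Add(Mul(-3, Pow(Add(5, Mul(-1, 13), Mul(-13, -11)), 3)), Mul(-1, 110)) = Add(Mul(-3, Pow(Add(5, -13, 143), 3)), -110) = Add(Mul(-3, Pow(135, 3)), -110) = Add(Mul(-3, 2460375), -110) = Add(-7381125, -110) = -7381235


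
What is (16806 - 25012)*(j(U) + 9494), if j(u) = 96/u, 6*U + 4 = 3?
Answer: -73181108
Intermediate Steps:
U = -1/6 (U = -2/3 + (1/6)*3 = -2/3 + 1/2 = -1/6 ≈ -0.16667)
(16806 - 25012)*(j(U) + 9494) = (16806 - 25012)*(96/(-1/6) + 9494) = -8206*(96*(-6) + 9494) = -8206*(-576 + 9494) = -8206*8918 = -73181108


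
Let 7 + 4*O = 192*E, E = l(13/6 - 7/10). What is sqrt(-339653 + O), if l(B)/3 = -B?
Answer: I*sqrt(33986595)/10 ≈ 582.98*I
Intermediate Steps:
l(B) = -3*B (l(B) = 3*(-B) = -3*B)
E = -22/5 (E = -3*(13/6 - 7/10) = -3*22/15 = -22/5 ≈ -4.4000)
O = -4259/20 (O = -7/4 + (192*(-22/5))/4 = -7/4 + (1/4)*(-4224/5) = -7/4 - 1056/5 = -4259/20 ≈ -212.95)
sqrt(-339653 + O) = sqrt(-339653 - 4259/20) = sqrt(-6797319/20) = I*sqrt(33986595)/10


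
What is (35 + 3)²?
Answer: 1444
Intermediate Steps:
(35 + 3)² = 38² = 1444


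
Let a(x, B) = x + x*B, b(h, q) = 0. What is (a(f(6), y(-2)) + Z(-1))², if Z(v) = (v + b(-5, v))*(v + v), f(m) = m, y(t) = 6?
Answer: 1936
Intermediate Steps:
Z(v) = 2*v² (Z(v) = (v + 0)*(v + v) = v*(2*v) = 2*v²)
a(x, B) = x + B*x
(a(f(6), y(-2)) + Z(-1))² = (6*(1 + 6) + 2*(-1)²)² = (6*7 + 2*1)² = (42 + 2)² = 44² = 1936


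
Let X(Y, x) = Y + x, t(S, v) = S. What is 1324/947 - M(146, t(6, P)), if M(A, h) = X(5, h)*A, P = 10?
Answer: -1519558/947 ≈ -1604.6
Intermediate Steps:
M(A, h) = A*(5 + h) (M(A, h) = (5 + h)*A = A*(5 + h))
1324/947 - M(146, t(6, P)) = 1324/947 - 146*(5 + 6) = 1324*(1/947) - 146*11 = 1324/947 - 1*1606 = 1324/947 - 1606 = -1519558/947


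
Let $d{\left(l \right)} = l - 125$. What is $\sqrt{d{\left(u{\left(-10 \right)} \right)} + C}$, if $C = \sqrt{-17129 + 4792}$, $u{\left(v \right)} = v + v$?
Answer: $\sqrt{-145 + 13 i \sqrt{73}} \approx 4.3389 + 12.799 i$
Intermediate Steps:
$u{\left(v \right)} = 2 v$
$d{\left(l \right)} = -125 + l$
$C = 13 i \sqrt{73}$ ($C = \sqrt{-12337} = 13 i \sqrt{73} \approx 111.07 i$)
$\sqrt{d{\left(u{\left(-10 \right)} \right)} + C} = \sqrt{\left(-125 + 2 \left(-10\right)\right) + 13 i \sqrt{73}} = \sqrt{\left(-125 - 20\right) + 13 i \sqrt{73}} = \sqrt{-145 + 13 i \sqrt{73}}$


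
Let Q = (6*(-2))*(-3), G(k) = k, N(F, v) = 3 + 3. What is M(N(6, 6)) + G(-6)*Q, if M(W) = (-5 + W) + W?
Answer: -209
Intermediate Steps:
N(F, v) = 6
Q = 36 (Q = -12*(-3) = 36)
M(W) = -5 + 2*W
M(N(6, 6)) + G(-6)*Q = (-5 + 2*6) - 6*36 = (-5 + 12) - 216 = 7 - 216 = -209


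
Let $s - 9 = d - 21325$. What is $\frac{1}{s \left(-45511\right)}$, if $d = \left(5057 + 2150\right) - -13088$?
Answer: $\frac{1}{46466731} \approx 2.1521 \cdot 10^{-8}$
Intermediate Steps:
$d = 20295$ ($d = 7207 + 13088 = 20295$)
$s = -1021$ ($s = 9 + \left(20295 - 21325\right) = 9 - 1030 = -1021$)
$\frac{1}{s \left(-45511\right)} = \frac{1}{\left(-1021\right) \left(-45511\right)} = \left(- \frac{1}{1021}\right) \left(- \frac{1}{45511}\right) = \frac{1}{46466731}$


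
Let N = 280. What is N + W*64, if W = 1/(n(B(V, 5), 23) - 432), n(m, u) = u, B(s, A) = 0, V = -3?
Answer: 114456/409 ≈ 279.84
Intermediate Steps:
W = -1/409 (W = 1/(23 - 432) = 1/(-409) = -1/409 ≈ -0.0024450)
N + W*64 = 280 - 1/409*64 = 280 - 64/409 = 114456/409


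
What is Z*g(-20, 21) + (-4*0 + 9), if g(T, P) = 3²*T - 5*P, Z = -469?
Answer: 133674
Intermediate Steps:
g(T, P) = -5*P + 9*T (g(T, P) = 9*T - 5*P = -5*P + 9*T)
Z*g(-20, 21) + (-4*0 + 9) = -469*(-5*21 + 9*(-20)) + (-4*0 + 9) = -469*(-105 - 180) + (0 + 9) = -469*(-285) + 9 = 133665 + 9 = 133674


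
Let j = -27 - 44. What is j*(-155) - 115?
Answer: 10890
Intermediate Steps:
j = -71
j*(-155) - 115 = -71*(-155) - 115 = 11005 - 115 = 10890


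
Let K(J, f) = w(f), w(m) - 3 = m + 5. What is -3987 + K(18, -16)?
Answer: -3995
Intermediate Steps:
w(m) = 8 + m (w(m) = 3 + (m + 5) = 3 + (5 + m) = 8 + m)
K(J, f) = 8 + f
-3987 + K(18, -16) = -3987 + (8 - 16) = -3987 - 8 = -3995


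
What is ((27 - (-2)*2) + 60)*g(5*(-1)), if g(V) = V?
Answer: -455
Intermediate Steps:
((27 - (-2)*2) + 60)*g(5*(-1)) = ((27 - (-2)*2) + 60)*(5*(-1)) = ((27 - 1*(-4)) + 60)*(-5) = ((27 + 4) + 60)*(-5) = (31 + 60)*(-5) = 91*(-5) = -455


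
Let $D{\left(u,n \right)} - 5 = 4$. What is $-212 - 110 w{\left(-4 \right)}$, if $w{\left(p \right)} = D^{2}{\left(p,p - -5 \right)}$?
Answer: $-9122$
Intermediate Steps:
$D{\left(u,n \right)} = 9$ ($D{\left(u,n \right)} = 5 + 4 = 9$)
$w{\left(p \right)} = 81$ ($w{\left(p \right)} = 9^{2} = 81$)
$-212 - 110 w{\left(-4 \right)} = -212 - 8910 = -9122$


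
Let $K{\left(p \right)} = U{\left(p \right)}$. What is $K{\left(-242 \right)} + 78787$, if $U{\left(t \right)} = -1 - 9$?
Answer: $78777$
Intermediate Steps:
$U{\left(t \right)} = -10$ ($U{\left(t \right)} = -1 - 9 = -10$)
$K{\left(p \right)} = -10$
$K{\left(-242 \right)} + 78787 = -10 + 78787 = 78777$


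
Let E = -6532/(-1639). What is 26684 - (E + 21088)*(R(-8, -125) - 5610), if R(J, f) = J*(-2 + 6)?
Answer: 195086343564/1639 ≈ 1.1903e+8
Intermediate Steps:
R(J, f) = 4*J (R(J, f) = J*4 = 4*J)
E = 6532/1639 (E = -6532*(-1/1639) = 6532/1639 ≈ 3.9854)
26684 - (E + 21088)*(R(-8, -125) - 5610) = 26684 - (6532/1639 + 21088)*(4*(-8) - 5610) = 26684 - 34569764*(-32 - 5610)/1639 = 26684 - 34569764*(-5642)/1639 = 26684 - 1*(-195042608488/1639) = 26684 + 195042608488/1639 = 195086343564/1639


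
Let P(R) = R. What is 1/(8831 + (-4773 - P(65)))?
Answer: 1/3993 ≈ 0.00025044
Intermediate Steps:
1/(8831 + (-4773 - P(65))) = 1/(8831 + (-4773 - 1*65)) = 1/(8831 + (-4773 - 65)) = 1/(8831 - 4838) = 1/3993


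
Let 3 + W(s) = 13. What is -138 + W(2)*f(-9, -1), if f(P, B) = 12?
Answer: -18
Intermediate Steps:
W(s) = 10 (W(s) = -3 + 13 = 10)
-138 + W(2)*f(-9, -1) = -138 + 10*12 = -138 + 120 = -18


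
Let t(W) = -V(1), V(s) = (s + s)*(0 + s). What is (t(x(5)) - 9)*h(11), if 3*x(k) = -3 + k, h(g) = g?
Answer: -121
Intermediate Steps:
x(k) = -1 + k/3 (x(k) = (-3 + k)/3 = -1 + k/3)
V(s) = 2*s² (V(s) = (2*s)*s = 2*s²)
t(W) = -2 (t(W) = -2*1² = -2)
(t(x(5)) - 9)*h(11) = (-2 - 9)*11 = -11*11 = -121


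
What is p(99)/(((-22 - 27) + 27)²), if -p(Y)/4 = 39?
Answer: -39/121 ≈ -0.32231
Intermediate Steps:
p(Y) = -156 (p(Y) = -4*39 = -156)
p(99)/(((-22 - 27) + 27)²) = -156/((-22 - 27) + 27)² = -156/(-49 + 27)² = -156/((-22)²) = -156/484 = -156*1/484 = -39/121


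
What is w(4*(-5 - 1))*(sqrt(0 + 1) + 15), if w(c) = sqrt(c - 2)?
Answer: 16*I*sqrt(26) ≈ 81.584*I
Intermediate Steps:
w(c) = sqrt(-2 + c)
w(4*(-5 - 1))*(sqrt(0 + 1) + 15) = sqrt(-2 + 4*(-5 - 1))*(sqrt(0 + 1) + 15) = sqrt(-2 + 4*(-6))*(sqrt(1) + 15) = sqrt(-2 - 24)*(1 + 15) = sqrt(-26)*16 = (I*sqrt(26))*16 = 16*I*sqrt(26)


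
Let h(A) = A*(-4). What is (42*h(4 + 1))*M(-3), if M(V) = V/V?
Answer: -840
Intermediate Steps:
h(A) = -4*A
M(V) = 1
(42*h(4 + 1))*M(-3) = (42*(-4*(4 + 1)))*1 = (42*(-4*5))*1 = (42*(-20))*1 = -840*1 = -840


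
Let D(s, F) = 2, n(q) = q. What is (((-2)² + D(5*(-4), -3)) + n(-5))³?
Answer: 1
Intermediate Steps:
(((-2)² + D(5*(-4), -3)) + n(-5))³ = (((-2)² + 2) - 5)³ = ((4 + 2) - 5)³ = (6 - 5)³ = 1³ = 1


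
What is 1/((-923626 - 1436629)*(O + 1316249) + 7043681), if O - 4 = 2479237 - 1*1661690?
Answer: -1/5036305075319 ≈ -1.9856e-13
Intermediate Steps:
O = 817551 (O = 4 + (2479237 - 1*1661690) = 4 + (2479237 - 1661690) = 4 + 817547 = 817551)
1/((-923626 - 1436629)*(O + 1316249) + 7043681) = 1/((-923626 - 1436629)*(817551 + 1316249) + 7043681) = 1/(-2360255*2133800 + 7043681) = 1/(-5036312119000 + 7043681) = 1/(-5036305075319) = -1/5036305075319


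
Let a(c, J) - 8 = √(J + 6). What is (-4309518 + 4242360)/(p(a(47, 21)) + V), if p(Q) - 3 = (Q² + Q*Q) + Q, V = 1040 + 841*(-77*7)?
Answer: 30359848428/204363638953 + 6648642*√3/204363638953 ≈ 0.14861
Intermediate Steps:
a(c, J) = 8 + √(6 + J) (a(c, J) = 8 + √(J + 6) = 8 + √(6 + J))
V = -452259 (V = 1040 + 841*(-539) = 1040 - 453299 = -452259)
p(Q) = 3 + Q + 2*Q² (p(Q) = 3 + ((Q² + Q*Q) + Q) = 3 + ((Q² + Q²) + Q) = 3 + (2*Q² + Q) = 3 + (Q + 2*Q²) = 3 + Q + 2*Q²)
(-4309518 + 4242360)/(p(a(47, 21)) + V) = (-4309518 + 4242360)/((3 + (8 + √(6 + 21)) + 2*(8 + √(6 + 21))²) - 452259) = -67158/((3 + (8 + √27) + 2*(8 + √27)²) - 452259) = -67158/((3 + (8 + 3*√3) + 2*(8 + 3*√3)²) - 452259) = -67158/((11 + 2*(8 + 3*√3)² + 3*√3) - 452259) = -67158/(-452248 + 2*(8 + 3*√3)² + 3*√3)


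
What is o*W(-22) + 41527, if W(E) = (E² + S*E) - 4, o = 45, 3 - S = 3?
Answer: 63127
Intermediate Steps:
S = 0 (S = 3 - 1*3 = 3 - 3 = 0)
W(E) = -4 + E² (W(E) = (E² + 0*E) - 4 = (E² + 0) - 4 = E² - 4 = -4 + E²)
o*W(-22) + 41527 = 45*(-4 + (-22)²) + 41527 = 45*(-4 + 484) + 41527 = 45*480 + 41527 = 21600 + 41527 = 63127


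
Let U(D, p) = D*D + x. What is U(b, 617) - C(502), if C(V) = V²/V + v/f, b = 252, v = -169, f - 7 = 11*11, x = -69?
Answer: 8055593/128 ≈ 62934.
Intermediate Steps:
f = 128 (f = 7 + 11*11 = 7 + 121 = 128)
C(V) = -169/128 + V (C(V) = V²/V - 169/128 = V - 169*1/128 = V - 169/128 = -169/128 + V)
U(D, p) = -69 + D² (U(D, p) = D*D - 69 = D² - 69 = -69 + D²)
U(b, 617) - C(502) = (-69 + 252²) - (-169/128 + 502) = (-69 + 63504) - 1*64087/128 = 63435 - 64087/128 = 8055593/128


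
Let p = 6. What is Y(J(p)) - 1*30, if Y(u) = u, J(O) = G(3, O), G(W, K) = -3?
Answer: -33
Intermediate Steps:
J(O) = -3
Y(J(p)) - 1*30 = -3 - 1*30 = -3 - 30 = -33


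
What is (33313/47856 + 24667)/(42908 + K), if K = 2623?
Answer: 1180497265/2178931536 ≈ 0.54178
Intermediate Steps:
(33313/47856 + 24667)/(42908 + K) = (33313/47856 + 24667)/(42908 + 2623) = (33313*(1/47856) + 24667)/45531 = (33313/47856 + 24667)*(1/45531) = (1180497265/47856)*(1/45531) = 1180497265/2178931536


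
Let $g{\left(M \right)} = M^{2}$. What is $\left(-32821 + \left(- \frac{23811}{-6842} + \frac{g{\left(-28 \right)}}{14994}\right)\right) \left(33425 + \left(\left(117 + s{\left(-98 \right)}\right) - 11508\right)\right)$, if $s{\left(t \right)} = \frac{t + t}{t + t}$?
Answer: $- \frac{252331439811815}{348942} \approx -7.2313 \cdot 10^{8}$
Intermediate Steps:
$s{\left(t \right)} = 1$ ($s{\left(t \right)} = \frac{2 t}{2 t} = 2 t \frac{1}{2 t} = 1$)
$\left(-32821 + \left(- \frac{23811}{-6842} + \frac{g{\left(-28 \right)}}{14994}\right)\right) \left(33425 + \left(\left(117 + s{\left(-98 \right)}\right) - 11508\right)\right) = \left(-32821 + \left(- \frac{23811}{-6842} + \frac{\left(-28\right)^{2}}{14994}\right)\right) \left(33425 + \left(\left(117 + 1\right) - 11508\right)\right) = \left(-32821 + \left(\left(-23811\right) \left(- \frac{1}{6842}\right) + 784 \cdot \frac{1}{14994}\right)\right) \left(33425 + \left(118 - 11508\right)\right) = \left(-32821 + \left(\frac{23811}{6842} + \frac{8}{153}\right)\right) \left(33425 - 11390\right) = \left(-32821 + \frac{3697819}{1046826}\right) 22035 = \left(- \frac{34354178327}{1046826}\right) 22035 = - \frac{252331439811815}{348942}$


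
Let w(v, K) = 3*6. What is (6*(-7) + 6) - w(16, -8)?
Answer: -54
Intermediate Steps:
w(v, K) = 18
(6*(-7) + 6) - w(16, -8) = (6*(-7) + 6) - 1*18 = (-42 + 6) - 18 = -36 - 18 = -54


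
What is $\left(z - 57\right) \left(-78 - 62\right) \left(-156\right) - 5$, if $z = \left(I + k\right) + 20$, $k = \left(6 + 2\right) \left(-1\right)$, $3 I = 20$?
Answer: $-837205$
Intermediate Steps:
$I = \frac{20}{3}$ ($I = \frac{1}{3} \cdot 20 = \frac{20}{3} \approx 6.6667$)
$k = -8$ ($k = 8 \left(-1\right) = -8$)
$z = \frac{56}{3}$ ($z = \left(\frac{20}{3} - 8\right) + 20 = - \frac{4}{3} + 20 = \frac{56}{3} \approx 18.667$)
$\left(z - 57\right) \left(-78 - 62\right) \left(-156\right) - 5 = \left(\frac{56}{3} - 57\right) \left(-78 - 62\right) \left(-156\right) - 5 = \left(- \frac{115}{3}\right) \left(-140\right) \left(-156\right) - 5 = \frac{16100}{3} \left(-156\right) - 5 = -837200 - 5 = -837205$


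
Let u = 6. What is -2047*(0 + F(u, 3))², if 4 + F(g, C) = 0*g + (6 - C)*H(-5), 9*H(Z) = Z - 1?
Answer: -73692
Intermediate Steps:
H(Z) = -⅑ + Z/9 (H(Z) = (Z - 1)/9 = (-1 + Z)/9 = -⅑ + Z/9)
F(g, C) = -8 + 2*C/3 (F(g, C) = -4 + (0*g + (6 - C)*(-⅑ + (⅑)*(-5))) = -4 + (0 + (6 - C)*(-⅑ - 5/9)) = -4 + (0 + (6 - C)*(-⅔)) = -4 + (0 + (-4 + 2*C/3)) = -4 + (-4 + 2*C/3) = -8 + 2*C/3)
-2047*(0 + F(u, 3))² = -2047*(0 + (-8 + (⅔)*3))² = -2047*(0 + (-8 + 2))² = -2047*(0 - 6)² = -2047*(-6)² = -2047*36 = -73692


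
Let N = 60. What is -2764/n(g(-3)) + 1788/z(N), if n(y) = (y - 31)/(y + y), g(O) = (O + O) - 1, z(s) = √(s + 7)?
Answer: -19348/19 + 1788*√67/67 ≈ -799.88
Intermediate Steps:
z(s) = √(7 + s)
g(O) = -1 + 2*O (g(O) = 2*O - 1 = -1 + 2*O)
n(y) = (-31 + y)/(2*y) (n(y) = (-31 + y)/((2*y)) = (-31 + y)*(1/(2*y)) = (-31 + y)/(2*y))
-2764/n(g(-3)) + 1788/z(N) = -2764*2*(-1 + 2*(-3))/(-31 + (-1 + 2*(-3))) + 1788/(√(7 + 60)) = -2764*2*(-1 - 6)/(-31 + (-1 - 6)) + 1788/(√67) = -2764*(-14/(-31 - 7)) + 1788*(√67/67) = -2764/((½)*(-⅐)*(-38)) + 1788*√67/67 = -2764/19/7 + 1788*√67/67 = -2764*7/19 + 1788*√67/67 = -19348/19 + 1788*√67/67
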